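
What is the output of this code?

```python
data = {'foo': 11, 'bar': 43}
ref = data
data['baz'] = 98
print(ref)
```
{'foo': 11, 'bar': 43, 'baz': 98}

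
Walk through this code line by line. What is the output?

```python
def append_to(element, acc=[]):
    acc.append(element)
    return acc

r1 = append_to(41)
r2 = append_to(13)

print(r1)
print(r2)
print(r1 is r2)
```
[41, 13]
[41, 13]
True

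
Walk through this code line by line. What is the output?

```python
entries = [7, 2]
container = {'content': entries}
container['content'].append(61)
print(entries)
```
[7, 2, 61]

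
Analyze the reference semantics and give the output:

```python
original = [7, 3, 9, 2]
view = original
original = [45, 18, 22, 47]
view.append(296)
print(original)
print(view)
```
[45, 18, 22, 47]
[7, 3, 9, 2, 296]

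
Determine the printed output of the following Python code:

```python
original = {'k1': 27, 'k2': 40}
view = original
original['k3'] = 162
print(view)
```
{'k1': 27, 'k2': 40, 'k3': 162}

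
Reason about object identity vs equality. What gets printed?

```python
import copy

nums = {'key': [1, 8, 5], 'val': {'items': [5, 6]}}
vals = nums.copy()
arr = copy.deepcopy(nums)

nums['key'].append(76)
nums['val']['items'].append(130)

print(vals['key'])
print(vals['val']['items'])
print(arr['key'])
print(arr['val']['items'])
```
[1, 8, 5, 76]
[5, 6, 130]
[1, 8, 5]
[5, 6]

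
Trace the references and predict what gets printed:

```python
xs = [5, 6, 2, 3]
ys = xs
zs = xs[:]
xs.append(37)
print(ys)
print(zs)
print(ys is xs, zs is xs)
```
[5, 6, 2, 3, 37]
[5, 6, 2, 3]
True False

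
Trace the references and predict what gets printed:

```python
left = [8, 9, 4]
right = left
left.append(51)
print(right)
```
[8, 9, 4, 51]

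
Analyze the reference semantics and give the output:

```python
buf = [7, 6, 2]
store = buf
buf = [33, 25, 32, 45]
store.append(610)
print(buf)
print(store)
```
[33, 25, 32, 45]
[7, 6, 2, 610]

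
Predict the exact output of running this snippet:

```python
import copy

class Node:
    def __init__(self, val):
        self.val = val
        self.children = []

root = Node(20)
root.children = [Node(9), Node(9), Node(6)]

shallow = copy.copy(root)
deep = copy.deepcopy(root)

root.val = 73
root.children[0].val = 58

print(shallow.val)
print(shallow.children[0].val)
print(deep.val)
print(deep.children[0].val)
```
20
58
20
9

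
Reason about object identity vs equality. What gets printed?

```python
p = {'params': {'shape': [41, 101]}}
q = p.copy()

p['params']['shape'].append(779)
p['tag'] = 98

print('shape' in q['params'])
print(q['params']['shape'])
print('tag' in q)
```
True
[41, 101, 779]
False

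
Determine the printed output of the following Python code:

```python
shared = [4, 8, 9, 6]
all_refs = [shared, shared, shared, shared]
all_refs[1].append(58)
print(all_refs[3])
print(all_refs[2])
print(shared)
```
[4, 8, 9, 6, 58]
[4, 8, 9, 6, 58]
[4, 8, 9, 6, 58]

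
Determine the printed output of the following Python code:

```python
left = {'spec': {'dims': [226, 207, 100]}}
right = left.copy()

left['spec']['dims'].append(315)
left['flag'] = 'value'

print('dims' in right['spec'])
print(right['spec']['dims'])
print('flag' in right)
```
True
[226, 207, 100, 315]
False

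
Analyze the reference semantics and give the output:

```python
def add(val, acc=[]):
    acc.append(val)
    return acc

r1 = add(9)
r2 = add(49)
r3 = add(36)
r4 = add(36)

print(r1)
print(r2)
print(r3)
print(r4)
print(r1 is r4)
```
[9, 49, 36, 36]
[9, 49, 36, 36]
[9, 49, 36, 36]
[9, 49, 36, 36]
True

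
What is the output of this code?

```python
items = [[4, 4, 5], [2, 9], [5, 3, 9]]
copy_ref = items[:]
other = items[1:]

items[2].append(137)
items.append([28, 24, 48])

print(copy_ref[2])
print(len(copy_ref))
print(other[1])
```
[5, 3, 9, 137]
3
[5, 3, 9, 137]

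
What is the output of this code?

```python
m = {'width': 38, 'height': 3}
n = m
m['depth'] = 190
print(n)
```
{'width': 38, 'height': 3, 'depth': 190}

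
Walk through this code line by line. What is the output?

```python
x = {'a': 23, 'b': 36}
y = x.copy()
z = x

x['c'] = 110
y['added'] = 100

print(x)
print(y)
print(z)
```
{'a': 23, 'b': 36, 'c': 110}
{'a': 23, 'b': 36, 'added': 100}
{'a': 23, 'b': 36, 'c': 110}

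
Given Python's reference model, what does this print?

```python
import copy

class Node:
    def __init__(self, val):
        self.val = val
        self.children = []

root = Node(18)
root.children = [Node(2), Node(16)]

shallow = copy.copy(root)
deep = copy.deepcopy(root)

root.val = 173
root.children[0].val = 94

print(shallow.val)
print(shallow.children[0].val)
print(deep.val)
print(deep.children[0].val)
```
18
94
18
2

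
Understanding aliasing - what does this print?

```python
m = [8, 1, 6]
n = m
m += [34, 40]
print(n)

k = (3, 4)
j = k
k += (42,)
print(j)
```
[8, 1, 6, 34, 40]
(3, 4)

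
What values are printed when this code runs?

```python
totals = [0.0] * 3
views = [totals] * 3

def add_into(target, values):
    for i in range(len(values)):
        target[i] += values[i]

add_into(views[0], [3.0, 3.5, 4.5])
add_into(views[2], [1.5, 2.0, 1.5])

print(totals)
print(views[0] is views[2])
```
[4.5, 5.5, 6.0]
True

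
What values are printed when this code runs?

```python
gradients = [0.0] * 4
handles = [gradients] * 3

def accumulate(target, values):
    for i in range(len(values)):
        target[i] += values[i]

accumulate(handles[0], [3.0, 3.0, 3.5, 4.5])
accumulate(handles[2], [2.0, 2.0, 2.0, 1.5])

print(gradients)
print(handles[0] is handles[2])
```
[5.0, 5.0, 5.5, 6.0]
True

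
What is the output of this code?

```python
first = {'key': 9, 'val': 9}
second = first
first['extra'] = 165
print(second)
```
{'key': 9, 'val': 9, 'extra': 165}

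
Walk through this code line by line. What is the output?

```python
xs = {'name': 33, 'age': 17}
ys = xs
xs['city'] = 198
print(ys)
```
{'name': 33, 'age': 17, 'city': 198}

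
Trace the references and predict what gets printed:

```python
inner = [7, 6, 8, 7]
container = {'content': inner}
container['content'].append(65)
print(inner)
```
[7, 6, 8, 7, 65]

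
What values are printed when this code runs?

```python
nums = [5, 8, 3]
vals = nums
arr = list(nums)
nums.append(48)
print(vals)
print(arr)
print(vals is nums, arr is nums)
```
[5, 8, 3, 48]
[5, 8, 3]
True False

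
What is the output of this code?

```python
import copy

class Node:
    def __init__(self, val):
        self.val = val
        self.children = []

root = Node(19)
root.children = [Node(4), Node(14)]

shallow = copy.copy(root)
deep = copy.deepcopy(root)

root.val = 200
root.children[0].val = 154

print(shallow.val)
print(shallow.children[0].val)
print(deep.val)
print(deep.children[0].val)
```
19
154
19
4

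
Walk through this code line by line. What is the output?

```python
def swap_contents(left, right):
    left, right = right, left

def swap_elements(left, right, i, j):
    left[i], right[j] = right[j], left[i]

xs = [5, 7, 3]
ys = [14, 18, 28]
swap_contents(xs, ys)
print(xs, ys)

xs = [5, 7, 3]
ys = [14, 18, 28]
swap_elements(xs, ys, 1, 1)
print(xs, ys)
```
[5, 7, 3] [14, 18, 28]
[5, 18, 3] [14, 7, 28]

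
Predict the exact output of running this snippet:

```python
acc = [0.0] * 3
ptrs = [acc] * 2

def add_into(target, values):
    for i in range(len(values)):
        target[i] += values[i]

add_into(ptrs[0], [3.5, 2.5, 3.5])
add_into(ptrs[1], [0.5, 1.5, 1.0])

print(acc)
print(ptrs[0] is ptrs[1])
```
[4.0, 4.0, 4.5]
True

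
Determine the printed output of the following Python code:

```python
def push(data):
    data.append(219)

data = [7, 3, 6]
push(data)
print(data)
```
[7, 3, 6, 219]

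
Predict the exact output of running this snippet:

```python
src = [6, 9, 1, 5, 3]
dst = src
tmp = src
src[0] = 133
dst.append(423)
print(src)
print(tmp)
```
[133, 9, 1, 5, 3, 423]
[133, 9, 1, 5, 3, 423]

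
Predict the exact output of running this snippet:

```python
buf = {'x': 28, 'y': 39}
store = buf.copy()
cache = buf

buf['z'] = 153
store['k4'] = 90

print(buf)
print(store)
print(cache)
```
{'x': 28, 'y': 39, 'z': 153}
{'x': 28, 'y': 39, 'k4': 90}
{'x': 28, 'y': 39, 'z': 153}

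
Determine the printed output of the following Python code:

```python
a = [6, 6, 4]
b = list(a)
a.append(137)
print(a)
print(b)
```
[6, 6, 4, 137]
[6, 6, 4]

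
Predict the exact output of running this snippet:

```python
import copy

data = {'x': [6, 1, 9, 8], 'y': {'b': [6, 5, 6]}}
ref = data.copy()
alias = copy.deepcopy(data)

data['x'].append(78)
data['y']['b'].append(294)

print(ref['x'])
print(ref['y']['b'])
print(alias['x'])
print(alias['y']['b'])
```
[6, 1, 9, 8, 78]
[6, 5, 6, 294]
[6, 1, 9, 8]
[6, 5, 6]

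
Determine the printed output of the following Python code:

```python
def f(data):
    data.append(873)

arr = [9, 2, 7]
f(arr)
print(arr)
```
[9, 2, 7, 873]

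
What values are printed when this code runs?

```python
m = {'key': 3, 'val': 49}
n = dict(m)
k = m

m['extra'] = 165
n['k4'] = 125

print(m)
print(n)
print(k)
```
{'key': 3, 'val': 49, 'extra': 165}
{'key': 3, 'val': 49, 'k4': 125}
{'key': 3, 'val': 49, 'extra': 165}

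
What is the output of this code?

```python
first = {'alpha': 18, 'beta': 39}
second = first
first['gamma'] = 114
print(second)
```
{'alpha': 18, 'beta': 39, 'gamma': 114}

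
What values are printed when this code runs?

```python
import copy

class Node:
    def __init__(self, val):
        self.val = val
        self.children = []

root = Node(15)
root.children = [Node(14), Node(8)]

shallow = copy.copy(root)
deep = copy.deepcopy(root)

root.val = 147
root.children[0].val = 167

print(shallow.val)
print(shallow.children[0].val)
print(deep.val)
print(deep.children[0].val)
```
15
167
15
14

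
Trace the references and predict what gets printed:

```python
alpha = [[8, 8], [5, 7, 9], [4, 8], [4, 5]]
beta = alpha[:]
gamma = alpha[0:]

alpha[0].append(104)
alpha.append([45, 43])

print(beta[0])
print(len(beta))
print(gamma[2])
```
[8, 8, 104]
4
[4, 8]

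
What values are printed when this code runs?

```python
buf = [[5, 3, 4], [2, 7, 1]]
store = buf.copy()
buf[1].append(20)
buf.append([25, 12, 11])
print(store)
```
[[5, 3, 4], [2, 7, 1, 20]]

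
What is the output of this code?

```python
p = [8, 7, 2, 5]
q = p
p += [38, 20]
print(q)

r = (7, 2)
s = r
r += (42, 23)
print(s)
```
[8, 7, 2, 5, 38, 20]
(7, 2)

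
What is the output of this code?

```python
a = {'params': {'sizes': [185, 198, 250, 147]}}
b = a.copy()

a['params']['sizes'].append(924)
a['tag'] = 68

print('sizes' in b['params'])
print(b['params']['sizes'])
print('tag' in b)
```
True
[185, 198, 250, 147, 924]
False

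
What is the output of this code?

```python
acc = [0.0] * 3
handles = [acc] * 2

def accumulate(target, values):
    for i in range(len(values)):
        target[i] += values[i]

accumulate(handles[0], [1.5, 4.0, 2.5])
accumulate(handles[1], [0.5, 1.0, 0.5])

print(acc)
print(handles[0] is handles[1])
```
[2.0, 5.0, 3.0]
True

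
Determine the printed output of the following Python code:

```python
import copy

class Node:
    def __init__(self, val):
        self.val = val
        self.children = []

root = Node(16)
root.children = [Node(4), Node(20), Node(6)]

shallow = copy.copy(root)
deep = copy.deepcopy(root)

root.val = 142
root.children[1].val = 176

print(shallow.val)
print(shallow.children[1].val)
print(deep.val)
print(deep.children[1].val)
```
16
176
16
20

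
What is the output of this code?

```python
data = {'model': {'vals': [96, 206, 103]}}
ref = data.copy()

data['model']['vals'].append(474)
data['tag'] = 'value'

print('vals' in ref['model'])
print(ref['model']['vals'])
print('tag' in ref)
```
True
[96, 206, 103, 474]
False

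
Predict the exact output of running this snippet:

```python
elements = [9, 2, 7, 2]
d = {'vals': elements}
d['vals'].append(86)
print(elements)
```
[9, 2, 7, 2, 86]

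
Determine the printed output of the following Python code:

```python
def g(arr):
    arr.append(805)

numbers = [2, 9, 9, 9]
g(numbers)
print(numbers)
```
[2, 9, 9, 9, 805]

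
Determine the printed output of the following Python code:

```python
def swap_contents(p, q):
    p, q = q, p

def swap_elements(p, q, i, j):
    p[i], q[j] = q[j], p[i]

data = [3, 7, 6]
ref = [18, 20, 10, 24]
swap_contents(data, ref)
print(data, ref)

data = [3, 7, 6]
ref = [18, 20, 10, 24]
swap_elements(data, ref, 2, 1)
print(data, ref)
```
[3, 7, 6] [18, 20, 10, 24]
[3, 7, 20] [18, 6, 10, 24]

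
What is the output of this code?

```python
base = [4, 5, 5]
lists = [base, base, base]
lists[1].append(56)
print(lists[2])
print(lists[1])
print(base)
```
[4, 5, 5, 56]
[4, 5, 5, 56]
[4, 5, 5, 56]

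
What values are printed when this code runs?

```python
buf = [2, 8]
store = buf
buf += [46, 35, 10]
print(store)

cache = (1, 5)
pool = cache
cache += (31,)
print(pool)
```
[2, 8, 46, 35, 10]
(1, 5)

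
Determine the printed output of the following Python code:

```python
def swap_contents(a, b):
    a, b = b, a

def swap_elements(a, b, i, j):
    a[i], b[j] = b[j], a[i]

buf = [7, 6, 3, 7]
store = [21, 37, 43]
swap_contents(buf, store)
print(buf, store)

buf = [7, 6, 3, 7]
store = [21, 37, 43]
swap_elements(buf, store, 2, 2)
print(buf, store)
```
[7, 6, 3, 7] [21, 37, 43]
[7, 6, 43, 7] [21, 37, 3]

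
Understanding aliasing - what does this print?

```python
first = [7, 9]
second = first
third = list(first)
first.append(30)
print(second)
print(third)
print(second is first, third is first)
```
[7, 9, 30]
[7, 9]
True False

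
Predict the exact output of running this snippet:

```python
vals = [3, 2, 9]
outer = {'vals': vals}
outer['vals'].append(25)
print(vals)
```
[3, 2, 9, 25]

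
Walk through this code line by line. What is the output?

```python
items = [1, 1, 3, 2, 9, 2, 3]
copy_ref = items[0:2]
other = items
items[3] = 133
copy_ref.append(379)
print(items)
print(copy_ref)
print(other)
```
[1, 1, 3, 133, 9, 2, 3]
[1, 1, 379]
[1, 1, 3, 133, 9, 2, 3]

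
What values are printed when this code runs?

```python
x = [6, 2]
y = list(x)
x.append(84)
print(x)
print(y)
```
[6, 2, 84]
[6, 2]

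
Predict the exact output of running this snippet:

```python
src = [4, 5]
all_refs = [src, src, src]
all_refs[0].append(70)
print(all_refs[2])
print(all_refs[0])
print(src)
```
[4, 5, 70]
[4, 5, 70]
[4, 5, 70]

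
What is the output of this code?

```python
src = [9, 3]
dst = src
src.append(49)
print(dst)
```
[9, 3, 49]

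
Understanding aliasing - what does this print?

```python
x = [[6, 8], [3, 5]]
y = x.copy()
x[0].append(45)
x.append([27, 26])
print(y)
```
[[6, 8, 45], [3, 5]]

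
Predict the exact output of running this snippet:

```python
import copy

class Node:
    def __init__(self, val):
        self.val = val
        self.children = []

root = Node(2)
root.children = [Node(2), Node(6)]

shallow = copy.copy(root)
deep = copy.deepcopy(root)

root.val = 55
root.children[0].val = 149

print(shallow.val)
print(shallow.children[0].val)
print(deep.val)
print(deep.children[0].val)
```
2
149
2
2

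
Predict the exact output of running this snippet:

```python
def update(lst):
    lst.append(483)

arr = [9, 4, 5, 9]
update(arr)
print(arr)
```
[9, 4, 5, 9, 483]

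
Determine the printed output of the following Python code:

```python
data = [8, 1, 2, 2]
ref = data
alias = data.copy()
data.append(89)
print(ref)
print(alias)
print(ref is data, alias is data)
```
[8, 1, 2, 2, 89]
[8, 1, 2, 2]
True False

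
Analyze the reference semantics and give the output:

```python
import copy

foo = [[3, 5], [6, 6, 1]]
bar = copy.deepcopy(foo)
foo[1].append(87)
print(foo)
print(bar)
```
[[3, 5], [6, 6, 1, 87]]
[[3, 5], [6, 6, 1]]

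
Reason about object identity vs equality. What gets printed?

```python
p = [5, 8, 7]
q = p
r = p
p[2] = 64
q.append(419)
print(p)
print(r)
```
[5, 8, 64, 419]
[5, 8, 64, 419]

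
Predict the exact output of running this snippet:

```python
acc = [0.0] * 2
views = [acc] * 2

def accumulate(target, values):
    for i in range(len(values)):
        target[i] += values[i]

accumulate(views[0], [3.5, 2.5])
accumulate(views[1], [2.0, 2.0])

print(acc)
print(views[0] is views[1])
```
[5.5, 4.5]
True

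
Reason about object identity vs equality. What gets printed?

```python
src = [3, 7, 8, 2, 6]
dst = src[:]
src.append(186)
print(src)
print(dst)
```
[3, 7, 8, 2, 6, 186]
[3, 7, 8, 2, 6]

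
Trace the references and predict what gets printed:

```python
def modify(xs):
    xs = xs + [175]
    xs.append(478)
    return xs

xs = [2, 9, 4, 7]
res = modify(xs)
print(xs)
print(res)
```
[2, 9, 4, 7]
[2, 9, 4, 7, 175, 478]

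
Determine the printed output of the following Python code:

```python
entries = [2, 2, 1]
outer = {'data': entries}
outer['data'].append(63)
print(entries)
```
[2, 2, 1, 63]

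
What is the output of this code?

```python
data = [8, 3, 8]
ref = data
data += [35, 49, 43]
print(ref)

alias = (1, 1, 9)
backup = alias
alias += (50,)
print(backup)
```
[8, 3, 8, 35, 49, 43]
(1, 1, 9)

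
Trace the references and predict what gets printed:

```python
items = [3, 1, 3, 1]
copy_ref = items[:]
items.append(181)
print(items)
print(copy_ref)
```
[3, 1, 3, 1, 181]
[3, 1, 3, 1]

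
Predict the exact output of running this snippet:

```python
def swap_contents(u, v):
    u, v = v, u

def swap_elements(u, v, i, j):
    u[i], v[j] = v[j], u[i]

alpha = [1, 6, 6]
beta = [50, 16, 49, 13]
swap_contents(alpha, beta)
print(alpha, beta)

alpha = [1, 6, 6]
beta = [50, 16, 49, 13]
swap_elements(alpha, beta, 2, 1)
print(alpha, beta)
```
[1, 6, 6] [50, 16, 49, 13]
[1, 6, 16] [50, 6, 49, 13]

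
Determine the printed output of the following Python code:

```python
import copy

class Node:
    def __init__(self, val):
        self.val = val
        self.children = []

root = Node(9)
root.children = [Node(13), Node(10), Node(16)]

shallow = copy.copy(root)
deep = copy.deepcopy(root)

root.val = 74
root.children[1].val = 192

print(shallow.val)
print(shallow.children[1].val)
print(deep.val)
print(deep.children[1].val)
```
9
192
9
10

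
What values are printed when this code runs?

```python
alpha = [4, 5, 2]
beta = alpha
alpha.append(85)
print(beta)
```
[4, 5, 2, 85]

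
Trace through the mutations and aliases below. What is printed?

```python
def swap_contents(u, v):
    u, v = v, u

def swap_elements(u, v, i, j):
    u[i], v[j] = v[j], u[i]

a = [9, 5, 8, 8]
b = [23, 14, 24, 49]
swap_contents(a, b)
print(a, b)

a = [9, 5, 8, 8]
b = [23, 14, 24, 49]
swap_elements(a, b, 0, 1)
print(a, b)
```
[9, 5, 8, 8] [23, 14, 24, 49]
[14, 5, 8, 8] [23, 9, 24, 49]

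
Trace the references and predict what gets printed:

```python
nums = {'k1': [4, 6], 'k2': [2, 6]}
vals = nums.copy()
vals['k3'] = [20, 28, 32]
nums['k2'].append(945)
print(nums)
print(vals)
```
{'k1': [4, 6], 'k2': [2, 6, 945]}
{'k1': [4, 6], 'k2': [2, 6, 945], 'k3': [20, 28, 32]}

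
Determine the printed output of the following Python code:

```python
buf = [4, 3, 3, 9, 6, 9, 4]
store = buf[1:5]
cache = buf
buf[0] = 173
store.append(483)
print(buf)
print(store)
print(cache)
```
[173, 3, 3, 9, 6, 9, 4]
[3, 3, 9, 6, 483]
[173, 3, 3, 9, 6, 9, 4]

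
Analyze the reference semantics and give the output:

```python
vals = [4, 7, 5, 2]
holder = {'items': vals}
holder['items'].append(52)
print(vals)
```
[4, 7, 5, 2, 52]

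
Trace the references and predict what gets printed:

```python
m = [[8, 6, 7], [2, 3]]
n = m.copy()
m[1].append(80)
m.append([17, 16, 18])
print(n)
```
[[8, 6, 7], [2, 3, 80]]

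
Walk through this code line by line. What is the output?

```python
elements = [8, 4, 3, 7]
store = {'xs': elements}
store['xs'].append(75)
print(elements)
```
[8, 4, 3, 7, 75]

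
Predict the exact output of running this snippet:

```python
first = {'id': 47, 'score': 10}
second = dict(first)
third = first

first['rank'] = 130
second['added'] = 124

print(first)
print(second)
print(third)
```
{'id': 47, 'score': 10, 'rank': 130}
{'id': 47, 'score': 10, 'added': 124}
{'id': 47, 'score': 10, 'rank': 130}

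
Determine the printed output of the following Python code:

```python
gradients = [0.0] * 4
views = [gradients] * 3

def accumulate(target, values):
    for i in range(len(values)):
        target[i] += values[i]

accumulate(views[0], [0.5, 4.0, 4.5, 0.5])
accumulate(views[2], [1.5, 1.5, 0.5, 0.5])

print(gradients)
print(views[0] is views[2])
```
[2.0, 5.5, 5.0, 1.0]
True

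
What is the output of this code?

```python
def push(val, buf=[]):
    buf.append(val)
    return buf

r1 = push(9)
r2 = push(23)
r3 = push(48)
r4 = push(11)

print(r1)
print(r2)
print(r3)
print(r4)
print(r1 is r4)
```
[9, 23, 48, 11]
[9, 23, 48, 11]
[9, 23, 48, 11]
[9, 23, 48, 11]
True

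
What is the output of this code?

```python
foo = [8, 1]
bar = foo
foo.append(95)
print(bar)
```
[8, 1, 95]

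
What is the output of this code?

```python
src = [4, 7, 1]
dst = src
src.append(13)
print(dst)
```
[4, 7, 1, 13]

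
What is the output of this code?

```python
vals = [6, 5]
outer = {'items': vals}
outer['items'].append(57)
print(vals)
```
[6, 5, 57]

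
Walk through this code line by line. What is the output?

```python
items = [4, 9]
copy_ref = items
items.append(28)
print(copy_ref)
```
[4, 9, 28]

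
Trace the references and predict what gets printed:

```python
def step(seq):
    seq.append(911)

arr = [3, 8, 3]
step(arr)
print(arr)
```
[3, 8, 3, 911]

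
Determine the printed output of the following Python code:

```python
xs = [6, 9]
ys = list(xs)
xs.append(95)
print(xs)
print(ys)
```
[6, 9, 95]
[6, 9]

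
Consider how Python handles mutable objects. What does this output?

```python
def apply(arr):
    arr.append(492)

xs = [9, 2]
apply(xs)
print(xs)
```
[9, 2, 492]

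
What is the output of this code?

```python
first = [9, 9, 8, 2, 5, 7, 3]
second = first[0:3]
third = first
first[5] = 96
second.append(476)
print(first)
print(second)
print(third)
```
[9, 9, 8, 2, 5, 96, 3]
[9, 9, 8, 476]
[9, 9, 8, 2, 5, 96, 3]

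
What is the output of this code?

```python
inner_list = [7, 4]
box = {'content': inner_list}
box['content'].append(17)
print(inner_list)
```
[7, 4, 17]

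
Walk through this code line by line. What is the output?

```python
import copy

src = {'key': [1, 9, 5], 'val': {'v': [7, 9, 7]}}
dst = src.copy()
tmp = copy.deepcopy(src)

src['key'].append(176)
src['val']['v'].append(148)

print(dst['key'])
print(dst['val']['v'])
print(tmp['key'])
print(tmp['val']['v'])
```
[1, 9, 5, 176]
[7, 9, 7, 148]
[1, 9, 5]
[7, 9, 7]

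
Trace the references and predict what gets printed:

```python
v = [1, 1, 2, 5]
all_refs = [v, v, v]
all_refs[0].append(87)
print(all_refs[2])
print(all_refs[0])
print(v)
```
[1, 1, 2, 5, 87]
[1, 1, 2, 5, 87]
[1, 1, 2, 5, 87]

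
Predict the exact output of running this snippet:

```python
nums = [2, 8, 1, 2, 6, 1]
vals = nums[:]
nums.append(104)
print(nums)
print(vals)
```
[2, 8, 1, 2, 6, 1, 104]
[2, 8, 1, 2, 6, 1]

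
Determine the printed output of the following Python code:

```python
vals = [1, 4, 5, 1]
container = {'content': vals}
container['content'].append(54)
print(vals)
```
[1, 4, 5, 1, 54]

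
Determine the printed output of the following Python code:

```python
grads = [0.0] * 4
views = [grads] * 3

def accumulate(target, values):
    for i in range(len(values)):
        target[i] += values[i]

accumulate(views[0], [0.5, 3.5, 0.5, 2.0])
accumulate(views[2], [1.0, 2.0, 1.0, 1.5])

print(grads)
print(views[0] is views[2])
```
[1.5, 5.5, 1.5, 3.5]
True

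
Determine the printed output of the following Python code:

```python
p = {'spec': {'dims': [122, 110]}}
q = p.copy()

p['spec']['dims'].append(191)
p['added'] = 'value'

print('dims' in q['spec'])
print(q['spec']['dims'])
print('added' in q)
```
True
[122, 110, 191]
False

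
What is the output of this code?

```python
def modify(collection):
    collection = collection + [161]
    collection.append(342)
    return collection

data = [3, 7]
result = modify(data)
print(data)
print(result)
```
[3, 7]
[3, 7, 161, 342]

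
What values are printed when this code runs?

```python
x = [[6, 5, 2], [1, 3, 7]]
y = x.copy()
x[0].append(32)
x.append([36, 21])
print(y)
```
[[6, 5, 2, 32], [1, 3, 7]]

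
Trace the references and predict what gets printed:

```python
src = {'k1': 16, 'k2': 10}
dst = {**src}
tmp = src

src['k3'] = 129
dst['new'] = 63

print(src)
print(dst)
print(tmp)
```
{'k1': 16, 'k2': 10, 'k3': 129}
{'k1': 16, 'k2': 10, 'new': 63}
{'k1': 16, 'k2': 10, 'k3': 129}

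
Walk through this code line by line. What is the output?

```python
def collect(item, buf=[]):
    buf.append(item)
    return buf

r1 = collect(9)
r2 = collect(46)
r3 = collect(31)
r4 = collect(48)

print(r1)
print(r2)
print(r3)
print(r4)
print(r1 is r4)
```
[9, 46, 31, 48]
[9, 46, 31, 48]
[9, 46, 31, 48]
[9, 46, 31, 48]
True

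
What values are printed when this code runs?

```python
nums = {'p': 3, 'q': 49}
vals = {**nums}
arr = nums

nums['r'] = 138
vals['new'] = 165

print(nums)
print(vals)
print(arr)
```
{'p': 3, 'q': 49, 'r': 138}
{'p': 3, 'q': 49, 'new': 165}
{'p': 3, 'q': 49, 'r': 138}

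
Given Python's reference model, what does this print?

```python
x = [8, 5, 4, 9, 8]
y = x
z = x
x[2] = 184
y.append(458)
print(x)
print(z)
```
[8, 5, 184, 9, 8, 458]
[8, 5, 184, 9, 8, 458]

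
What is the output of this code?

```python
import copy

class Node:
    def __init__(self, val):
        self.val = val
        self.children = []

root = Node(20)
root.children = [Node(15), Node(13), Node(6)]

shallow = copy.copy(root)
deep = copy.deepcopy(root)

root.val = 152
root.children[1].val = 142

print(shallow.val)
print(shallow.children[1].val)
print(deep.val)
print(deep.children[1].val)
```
20
142
20
13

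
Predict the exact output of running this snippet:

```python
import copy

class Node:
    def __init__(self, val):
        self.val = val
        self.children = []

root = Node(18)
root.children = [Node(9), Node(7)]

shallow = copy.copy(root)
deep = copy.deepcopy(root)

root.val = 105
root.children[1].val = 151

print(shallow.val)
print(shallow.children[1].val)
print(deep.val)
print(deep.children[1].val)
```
18
151
18
7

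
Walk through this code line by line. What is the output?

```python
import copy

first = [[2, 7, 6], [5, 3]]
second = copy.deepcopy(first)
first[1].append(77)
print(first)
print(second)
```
[[2, 7, 6], [5, 3, 77]]
[[2, 7, 6], [5, 3]]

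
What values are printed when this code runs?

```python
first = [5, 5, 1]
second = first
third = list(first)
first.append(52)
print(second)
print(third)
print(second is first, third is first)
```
[5, 5, 1, 52]
[5, 5, 1]
True False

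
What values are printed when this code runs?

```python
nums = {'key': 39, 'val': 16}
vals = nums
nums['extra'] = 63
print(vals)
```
{'key': 39, 'val': 16, 'extra': 63}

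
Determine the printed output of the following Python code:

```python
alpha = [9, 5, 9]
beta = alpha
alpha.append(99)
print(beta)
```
[9, 5, 9, 99]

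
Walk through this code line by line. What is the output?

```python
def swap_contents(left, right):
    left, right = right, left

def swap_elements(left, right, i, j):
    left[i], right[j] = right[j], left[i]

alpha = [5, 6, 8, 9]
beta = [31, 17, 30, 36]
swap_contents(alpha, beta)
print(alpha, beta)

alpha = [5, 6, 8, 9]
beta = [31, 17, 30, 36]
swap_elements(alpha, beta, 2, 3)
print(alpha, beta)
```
[5, 6, 8, 9] [31, 17, 30, 36]
[5, 6, 36, 9] [31, 17, 30, 8]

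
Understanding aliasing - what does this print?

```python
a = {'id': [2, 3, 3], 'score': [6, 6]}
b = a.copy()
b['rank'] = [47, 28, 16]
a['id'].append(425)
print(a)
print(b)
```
{'id': [2, 3, 3, 425], 'score': [6, 6]}
{'id': [2, 3, 3, 425], 'score': [6, 6], 'rank': [47, 28, 16]}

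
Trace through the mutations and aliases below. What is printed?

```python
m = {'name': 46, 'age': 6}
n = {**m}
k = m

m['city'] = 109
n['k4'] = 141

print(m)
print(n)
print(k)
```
{'name': 46, 'age': 6, 'city': 109}
{'name': 46, 'age': 6, 'k4': 141}
{'name': 46, 'age': 6, 'city': 109}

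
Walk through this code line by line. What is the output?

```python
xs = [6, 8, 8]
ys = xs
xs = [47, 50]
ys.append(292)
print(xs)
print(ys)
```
[47, 50]
[6, 8, 8, 292]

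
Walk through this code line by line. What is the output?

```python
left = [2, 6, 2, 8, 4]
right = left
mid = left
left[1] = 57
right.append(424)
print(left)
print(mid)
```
[2, 57, 2, 8, 4, 424]
[2, 57, 2, 8, 4, 424]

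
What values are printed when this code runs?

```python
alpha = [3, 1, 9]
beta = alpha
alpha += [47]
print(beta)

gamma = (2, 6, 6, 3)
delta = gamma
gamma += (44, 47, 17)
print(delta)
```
[3, 1, 9, 47]
(2, 6, 6, 3)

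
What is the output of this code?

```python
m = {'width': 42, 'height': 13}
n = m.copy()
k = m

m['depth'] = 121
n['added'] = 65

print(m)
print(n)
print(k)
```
{'width': 42, 'height': 13, 'depth': 121}
{'width': 42, 'height': 13, 'added': 65}
{'width': 42, 'height': 13, 'depth': 121}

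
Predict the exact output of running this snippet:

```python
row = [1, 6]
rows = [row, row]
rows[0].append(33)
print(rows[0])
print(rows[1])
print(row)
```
[1, 6, 33]
[1, 6, 33]
[1, 6, 33]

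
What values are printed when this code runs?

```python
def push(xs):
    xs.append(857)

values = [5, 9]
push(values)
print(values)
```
[5, 9, 857]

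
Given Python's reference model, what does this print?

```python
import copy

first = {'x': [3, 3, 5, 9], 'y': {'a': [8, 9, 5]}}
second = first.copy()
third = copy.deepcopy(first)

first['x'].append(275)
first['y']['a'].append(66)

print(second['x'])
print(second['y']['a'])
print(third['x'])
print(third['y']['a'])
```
[3, 3, 5, 9, 275]
[8, 9, 5, 66]
[3, 3, 5, 9]
[8, 9, 5]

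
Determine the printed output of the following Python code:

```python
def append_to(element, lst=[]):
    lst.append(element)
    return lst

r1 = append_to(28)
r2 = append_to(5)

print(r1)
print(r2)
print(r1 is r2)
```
[28, 5]
[28, 5]
True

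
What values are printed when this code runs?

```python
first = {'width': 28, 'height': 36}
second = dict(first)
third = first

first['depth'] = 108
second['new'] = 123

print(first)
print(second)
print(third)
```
{'width': 28, 'height': 36, 'depth': 108}
{'width': 28, 'height': 36, 'new': 123}
{'width': 28, 'height': 36, 'depth': 108}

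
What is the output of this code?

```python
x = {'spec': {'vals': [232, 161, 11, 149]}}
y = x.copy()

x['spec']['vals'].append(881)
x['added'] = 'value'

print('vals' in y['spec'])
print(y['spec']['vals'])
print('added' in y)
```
True
[232, 161, 11, 149, 881]
False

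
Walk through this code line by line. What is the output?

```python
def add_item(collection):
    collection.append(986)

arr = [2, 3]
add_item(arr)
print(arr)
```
[2, 3, 986]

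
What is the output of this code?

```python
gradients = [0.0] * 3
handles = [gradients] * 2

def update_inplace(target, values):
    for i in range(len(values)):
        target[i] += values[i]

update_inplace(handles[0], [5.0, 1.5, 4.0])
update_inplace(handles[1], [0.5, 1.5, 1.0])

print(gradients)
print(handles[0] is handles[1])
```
[5.5, 3.0, 5.0]
True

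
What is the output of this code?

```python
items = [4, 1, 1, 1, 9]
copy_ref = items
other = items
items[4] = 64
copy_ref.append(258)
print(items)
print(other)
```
[4, 1, 1, 1, 64, 258]
[4, 1, 1, 1, 64, 258]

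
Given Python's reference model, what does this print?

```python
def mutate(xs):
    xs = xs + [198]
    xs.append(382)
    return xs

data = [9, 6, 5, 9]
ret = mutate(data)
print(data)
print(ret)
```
[9, 6, 5, 9]
[9, 6, 5, 9, 198, 382]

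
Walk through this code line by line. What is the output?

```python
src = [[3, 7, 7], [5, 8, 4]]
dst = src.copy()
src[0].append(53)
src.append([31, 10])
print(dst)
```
[[3, 7, 7, 53], [5, 8, 4]]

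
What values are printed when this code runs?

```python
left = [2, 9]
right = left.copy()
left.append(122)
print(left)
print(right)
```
[2, 9, 122]
[2, 9]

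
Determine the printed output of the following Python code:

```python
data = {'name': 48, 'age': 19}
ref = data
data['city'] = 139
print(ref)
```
{'name': 48, 'age': 19, 'city': 139}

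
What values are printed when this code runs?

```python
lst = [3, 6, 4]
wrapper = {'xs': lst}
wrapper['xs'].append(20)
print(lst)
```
[3, 6, 4, 20]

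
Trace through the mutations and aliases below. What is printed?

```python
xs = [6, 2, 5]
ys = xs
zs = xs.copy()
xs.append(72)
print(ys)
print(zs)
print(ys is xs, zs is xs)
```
[6, 2, 5, 72]
[6, 2, 5]
True False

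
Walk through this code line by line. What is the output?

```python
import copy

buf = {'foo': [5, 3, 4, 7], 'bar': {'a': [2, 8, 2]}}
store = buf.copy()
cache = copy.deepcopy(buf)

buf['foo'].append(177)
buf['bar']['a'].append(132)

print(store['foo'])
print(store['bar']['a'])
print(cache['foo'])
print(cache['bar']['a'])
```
[5, 3, 4, 7, 177]
[2, 8, 2, 132]
[5, 3, 4, 7]
[2, 8, 2]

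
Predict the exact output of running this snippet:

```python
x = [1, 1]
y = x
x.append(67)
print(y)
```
[1, 1, 67]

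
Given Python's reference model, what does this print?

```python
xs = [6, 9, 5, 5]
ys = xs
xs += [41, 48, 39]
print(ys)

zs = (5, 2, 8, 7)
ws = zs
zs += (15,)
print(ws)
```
[6, 9, 5, 5, 41, 48, 39]
(5, 2, 8, 7)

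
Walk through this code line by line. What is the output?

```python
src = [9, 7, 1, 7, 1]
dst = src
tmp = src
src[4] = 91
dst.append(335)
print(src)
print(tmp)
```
[9, 7, 1, 7, 91, 335]
[9, 7, 1, 7, 91, 335]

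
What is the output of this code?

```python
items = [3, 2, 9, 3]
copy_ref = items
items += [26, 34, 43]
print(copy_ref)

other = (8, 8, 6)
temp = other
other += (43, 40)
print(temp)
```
[3, 2, 9, 3, 26, 34, 43]
(8, 8, 6)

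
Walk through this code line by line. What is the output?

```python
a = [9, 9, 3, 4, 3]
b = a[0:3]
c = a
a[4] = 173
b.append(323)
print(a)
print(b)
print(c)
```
[9, 9, 3, 4, 173]
[9, 9, 3, 323]
[9, 9, 3, 4, 173]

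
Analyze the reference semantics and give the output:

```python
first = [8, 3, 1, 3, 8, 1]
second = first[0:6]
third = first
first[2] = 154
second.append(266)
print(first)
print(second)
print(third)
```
[8, 3, 154, 3, 8, 1]
[8, 3, 1, 3, 8, 1, 266]
[8, 3, 154, 3, 8, 1]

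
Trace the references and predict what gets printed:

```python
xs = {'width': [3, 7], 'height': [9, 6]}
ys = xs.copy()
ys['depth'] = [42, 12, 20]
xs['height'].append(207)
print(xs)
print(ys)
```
{'width': [3, 7], 'height': [9, 6, 207]}
{'width': [3, 7], 'height': [9, 6, 207], 'depth': [42, 12, 20]}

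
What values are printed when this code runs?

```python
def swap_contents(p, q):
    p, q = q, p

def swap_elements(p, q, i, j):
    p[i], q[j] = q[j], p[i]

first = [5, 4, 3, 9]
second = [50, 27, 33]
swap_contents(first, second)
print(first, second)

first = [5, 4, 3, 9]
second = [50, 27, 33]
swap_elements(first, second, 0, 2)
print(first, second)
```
[5, 4, 3, 9] [50, 27, 33]
[33, 4, 3, 9] [50, 27, 5]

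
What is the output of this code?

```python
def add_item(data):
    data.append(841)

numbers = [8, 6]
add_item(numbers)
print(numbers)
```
[8, 6, 841]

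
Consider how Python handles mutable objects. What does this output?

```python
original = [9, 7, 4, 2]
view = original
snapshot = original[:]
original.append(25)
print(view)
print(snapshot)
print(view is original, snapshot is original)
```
[9, 7, 4, 2, 25]
[9, 7, 4, 2]
True False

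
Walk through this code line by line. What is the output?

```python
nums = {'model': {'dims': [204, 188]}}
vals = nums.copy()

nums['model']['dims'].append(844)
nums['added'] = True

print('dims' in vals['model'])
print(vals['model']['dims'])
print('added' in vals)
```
True
[204, 188, 844]
False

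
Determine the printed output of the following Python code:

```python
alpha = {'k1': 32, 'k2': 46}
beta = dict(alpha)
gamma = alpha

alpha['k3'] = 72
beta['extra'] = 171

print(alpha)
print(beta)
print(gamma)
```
{'k1': 32, 'k2': 46, 'k3': 72}
{'k1': 32, 'k2': 46, 'extra': 171}
{'k1': 32, 'k2': 46, 'k3': 72}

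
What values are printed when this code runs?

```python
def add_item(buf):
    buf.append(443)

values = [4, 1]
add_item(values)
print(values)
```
[4, 1, 443]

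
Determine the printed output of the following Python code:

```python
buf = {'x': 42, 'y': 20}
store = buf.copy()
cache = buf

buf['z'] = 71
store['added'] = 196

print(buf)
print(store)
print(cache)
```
{'x': 42, 'y': 20, 'z': 71}
{'x': 42, 'y': 20, 'added': 196}
{'x': 42, 'y': 20, 'z': 71}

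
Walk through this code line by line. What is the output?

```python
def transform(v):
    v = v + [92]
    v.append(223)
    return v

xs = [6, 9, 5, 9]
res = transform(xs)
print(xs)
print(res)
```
[6, 9, 5, 9]
[6, 9, 5, 9, 92, 223]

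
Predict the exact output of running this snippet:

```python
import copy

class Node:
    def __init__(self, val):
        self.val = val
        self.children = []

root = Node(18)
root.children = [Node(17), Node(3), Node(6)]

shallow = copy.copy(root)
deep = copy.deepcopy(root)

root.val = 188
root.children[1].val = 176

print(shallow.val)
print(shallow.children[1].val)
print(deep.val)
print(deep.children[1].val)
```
18
176
18
3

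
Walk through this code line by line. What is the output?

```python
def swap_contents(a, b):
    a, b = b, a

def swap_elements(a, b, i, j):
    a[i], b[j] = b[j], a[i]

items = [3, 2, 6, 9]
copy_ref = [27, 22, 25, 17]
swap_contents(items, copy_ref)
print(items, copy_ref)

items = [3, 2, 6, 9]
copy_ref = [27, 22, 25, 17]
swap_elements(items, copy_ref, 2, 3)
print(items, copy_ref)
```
[3, 2, 6, 9] [27, 22, 25, 17]
[3, 2, 17, 9] [27, 22, 25, 6]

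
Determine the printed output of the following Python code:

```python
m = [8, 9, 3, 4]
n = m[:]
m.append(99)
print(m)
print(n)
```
[8, 9, 3, 4, 99]
[8, 9, 3, 4]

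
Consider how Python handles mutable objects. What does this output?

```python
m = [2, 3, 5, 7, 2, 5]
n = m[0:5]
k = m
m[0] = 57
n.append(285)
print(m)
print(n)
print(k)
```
[57, 3, 5, 7, 2, 5]
[2, 3, 5, 7, 2, 285]
[57, 3, 5, 7, 2, 5]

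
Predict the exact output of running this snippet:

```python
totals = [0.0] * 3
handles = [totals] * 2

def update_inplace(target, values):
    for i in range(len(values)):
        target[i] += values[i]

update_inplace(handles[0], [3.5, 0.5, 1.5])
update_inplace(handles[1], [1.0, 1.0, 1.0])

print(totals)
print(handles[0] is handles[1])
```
[4.5, 1.5, 2.5]
True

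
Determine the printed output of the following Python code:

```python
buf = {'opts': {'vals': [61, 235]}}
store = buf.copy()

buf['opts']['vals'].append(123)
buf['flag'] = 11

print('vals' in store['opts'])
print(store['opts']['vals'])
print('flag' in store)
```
True
[61, 235, 123]
False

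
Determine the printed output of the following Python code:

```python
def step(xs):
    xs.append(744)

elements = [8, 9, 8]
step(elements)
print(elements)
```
[8, 9, 8, 744]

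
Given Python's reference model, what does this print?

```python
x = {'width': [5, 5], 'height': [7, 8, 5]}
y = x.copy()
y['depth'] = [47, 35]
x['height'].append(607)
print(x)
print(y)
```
{'width': [5, 5], 'height': [7, 8, 5, 607]}
{'width': [5, 5], 'height': [7, 8, 5, 607], 'depth': [47, 35]}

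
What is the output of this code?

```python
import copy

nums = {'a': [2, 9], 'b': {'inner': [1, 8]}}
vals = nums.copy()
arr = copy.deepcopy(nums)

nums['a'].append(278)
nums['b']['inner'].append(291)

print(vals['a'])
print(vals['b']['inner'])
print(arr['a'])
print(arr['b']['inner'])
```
[2, 9, 278]
[1, 8, 291]
[2, 9]
[1, 8]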